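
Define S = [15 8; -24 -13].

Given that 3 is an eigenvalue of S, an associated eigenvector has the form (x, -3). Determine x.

2

We need (S - 3I)v = 0.
S - 3I = [[12, 8], [-24, -16]].
Row 1: (12)·x + (8)·-3 = 0
Row 2: (-24)·x + (-16)·-3 = 0
Solving gives x = 2.
Check: S·(2, -3) = (6, -9) = 3·(2, -3).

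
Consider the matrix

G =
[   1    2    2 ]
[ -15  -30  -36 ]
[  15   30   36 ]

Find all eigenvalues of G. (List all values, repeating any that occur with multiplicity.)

0, 1, 6

Compute the characteristic polynomial p(lambda) = det(lambda·I - G).
Cofactor expansion gives p(lambda) = lambda^3 - 7·lambda^2 + 6·lambda.
Try lambda = 6: p(6) = 0, so 6 is a root.
Dividing by (lambda - 6) leaves lambda^2 - lambda.
The quadratic factors as lambda·(lambda - 1).
Eigenvalues: 0, 1, 6.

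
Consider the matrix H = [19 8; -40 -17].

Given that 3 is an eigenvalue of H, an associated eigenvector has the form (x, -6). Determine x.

We need (H - 3I)v = 0.
H - 3I = [[16, 8], [-40, -20]].
Row 1: (16)·x + (8)·-6 = 0
Row 2: (-40)·x + (-20)·-6 = 0
Solving gives x = 3.
Check: H·(3, -6) = (9, -18) = 3·(3, -6).

3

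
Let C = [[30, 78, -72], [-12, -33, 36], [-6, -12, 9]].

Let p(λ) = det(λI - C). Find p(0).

p(0) = det(0·I − C) = det(−C) = (−1)^3·det(C).
det(C) = -486, so p(0) = 486.

486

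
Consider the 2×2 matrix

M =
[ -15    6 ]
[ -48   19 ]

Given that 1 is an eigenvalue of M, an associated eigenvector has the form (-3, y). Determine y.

We need (M - 1I)v = 0.
M - 1I = [[-16, 6], [-48, 18]].
Row 1: (-16)·-3 + (6)·y = 0
Row 2: (-48)·-3 + (18)·y = 0
Solving gives y = -8.
Check: M·(-3, -8) = (-3, -8) = 1·(-3, -8).

-8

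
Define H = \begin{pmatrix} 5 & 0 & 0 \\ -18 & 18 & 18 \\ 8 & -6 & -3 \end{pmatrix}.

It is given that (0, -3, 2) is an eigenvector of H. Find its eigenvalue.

6

Compute Hv: H·(0, -3, 2) = (0, -18, 12).
Since Hv = λv, compare component 2: -18 = λ·-3, so λ = 6.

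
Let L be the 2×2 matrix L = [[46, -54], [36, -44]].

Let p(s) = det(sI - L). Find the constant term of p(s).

-80

p(s) = s^2 - 2s - 80.
The constant term is -80.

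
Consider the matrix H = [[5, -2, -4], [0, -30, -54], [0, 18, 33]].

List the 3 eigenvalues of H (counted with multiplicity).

-3, 5, 6

Compute the characteristic polynomial p(λ) = det(λI - H).
Cofactor expansion gives p(λ) = λ^3 - 8λ^2 - 3λ + 90.
Since p(-3) = 0, λ = -3 is a root.
Dividing by (λ + 3) leaves λ^2 - 11λ + 30.
The quadratic factors as (λ - 5)·(λ - 6).
Eigenvalues: -3, 5, 6.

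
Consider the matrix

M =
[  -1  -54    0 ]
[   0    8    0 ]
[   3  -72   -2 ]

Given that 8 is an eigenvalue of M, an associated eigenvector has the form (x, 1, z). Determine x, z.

We need (M - 8I)v = 0.
M - 8I = [[-9, -54, 0], [0, 0, 0], [3, -72, -10]].
Row 1: (-9)·x + (-54)·1 + (0)·z = 0
Row 2: (0)·x + (0)·1 + (0)·z = 0
Row 3: (3)·x + (-72)·1 + (-10)·z = 0
Solving gives x = -6, z = -9.
Check: M·(-6, 1, -9) = (-48, 8, -72) = 8·(-6, 1, -9).

-6, -9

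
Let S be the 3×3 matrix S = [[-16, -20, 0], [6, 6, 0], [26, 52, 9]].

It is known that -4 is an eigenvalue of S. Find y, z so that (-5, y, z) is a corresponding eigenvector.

We need (S + 4I)v = 0.
S + 4I = [[-12, -20, 0], [6, 10, 0], [26, 52, 13]].
Row 1: (-12)·-5 + (-20)·y + (0)·z = 0
Row 2: (6)·-5 + (10)·y + (0)·z = 0
Row 3: (26)·-5 + (52)·y + (13)·z = 0
Solving gives y = 3, z = -2.
Check: S·(-5, 3, -2) = (20, -12, 8) = -4·(-5, 3, -2).

3, -2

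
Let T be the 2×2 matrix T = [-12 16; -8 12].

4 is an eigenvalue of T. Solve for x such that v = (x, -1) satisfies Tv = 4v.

We need (T - 4I)v = 0.
T - 4I = [[-16, 16], [-8, 8]].
Row 1: (-16)·x + (16)·-1 = 0
Row 2: (-8)·x + (8)·-1 = 0
Solving gives x = -1.
Check: T·(-1, -1) = (-4, -4) = 4·(-1, -1).

-1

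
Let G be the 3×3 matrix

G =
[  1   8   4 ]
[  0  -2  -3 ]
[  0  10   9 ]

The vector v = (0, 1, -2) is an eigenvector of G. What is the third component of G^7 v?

-32768

First find the eigenvalue: Gv = (0, 4, -8) = 4·(0, 1, -2), so λ = 4.
Then G^7 v = λ^7·v = 4^7·(0, 1, -2) = 16384·(0, 1, -2) = (0, 16384, -32768).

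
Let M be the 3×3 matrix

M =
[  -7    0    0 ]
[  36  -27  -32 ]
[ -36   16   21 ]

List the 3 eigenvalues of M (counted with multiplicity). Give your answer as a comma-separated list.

The characteristic polynomial is p(t) = det(tI - M).
Cofactor expansion gives p(t) = t^3 + 13t^2 - 13t - 385.
Rational-root test: t = 5 gives p(5) = 0.
Dividing by (t - 5) leaves t^2 + 18t + 77.
The quadratic factors as (t + 11)·(t + 7).
Eigenvalues: -11, -7, 5.

-11, -7, 5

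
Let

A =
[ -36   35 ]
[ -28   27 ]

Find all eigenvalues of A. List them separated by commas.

det(A - λI) = (-36 - λ)(27 - λ) - (35)·(-28) = λ^2 + 9λ + 8.
This factors as (λ + 8)·(λ + 1) = 0.
Eigenvalues: -8, -1.

-8, -1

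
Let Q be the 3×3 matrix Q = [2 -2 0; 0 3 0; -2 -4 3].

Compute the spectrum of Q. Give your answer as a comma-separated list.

The characteristic polynomial is p(λ) = det(λI - Q).
Cofactor expansion gives p(λ) = λ^3 - 8λ^2 + 21λ - 18.
Rational-root test: λ = 3 gives p(3) = 0.
Factor out (λ - 3): p(λ) = (λ - 3)·(λ^2 - 5λ + 6).
The quadratic factors as (λ - 2)·(λ - 3).
Eigenvalues: 2, 3, 3.

2, 3, 3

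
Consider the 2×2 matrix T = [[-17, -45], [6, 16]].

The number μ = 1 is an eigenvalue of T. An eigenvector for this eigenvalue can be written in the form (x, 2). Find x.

-5

We need (T - 1I)v = 0.
T - 1I = [[-18, -45], [6, 15]].
Row 1: (-18)·x + (-45)·2 = 0
Row 2: (6)·x + (15)·2 = 0
Solving gives x = -5.
Check: T·(-5, 2) = (-5, 2) = 1·(-5, 2).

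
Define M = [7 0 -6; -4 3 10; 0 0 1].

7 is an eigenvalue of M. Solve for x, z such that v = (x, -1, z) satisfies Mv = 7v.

1, 0

We need (M - 7I)v = 0.
M - 7I = [[0, 0, -6], [-4, -4, 10], [0, 0, -6]].
Row 1: (0)·x + (0)·-1 + (-6)·z = 0
Row 2: (-4)·x + (-4)·-1 + (10)·z = 0
Row 3: (0)·x + (0)·-1 + (-6)·z = 0
Solving gives x = 1, z = 0.
Check: M·(1, -1, 0) = (7, -7, 0) = 7·(1, -1, 0).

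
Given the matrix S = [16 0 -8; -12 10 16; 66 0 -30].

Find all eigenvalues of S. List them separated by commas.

-8, -6, 10

Set up det(sI - S) = 0.
Expanding the 3×3 determinant: p(s) = s^3 + 4s^2 - 92s - 480.
Since p(-8) = 0, s = -8 is a root.
Dividing by (s + 8) leaves s^2 - 4s - 60.
The quadratic factors as (s + 6)·(s - 10).
Eigenvalues: -8, -6, 10.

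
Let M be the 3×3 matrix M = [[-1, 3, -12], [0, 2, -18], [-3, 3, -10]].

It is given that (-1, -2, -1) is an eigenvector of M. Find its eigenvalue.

-7

Compute Mv: M·(-1, -2, -1) = (7, 14, 7).
Since Mv = λv, compare component 1: 7 = λ·-1, so λ = -7.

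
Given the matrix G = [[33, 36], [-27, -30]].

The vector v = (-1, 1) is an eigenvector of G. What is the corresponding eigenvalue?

-3

Compute Gv: G·(-1, 1) = (3, -3).
Since Gv = λv, compare component 1: 3 = λ·-1, so λ = -3.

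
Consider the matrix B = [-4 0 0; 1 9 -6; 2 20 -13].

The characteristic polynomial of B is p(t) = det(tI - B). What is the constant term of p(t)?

p(t) = t^3 + 8t^2 + 19t + 12.
The constant term is 12.

12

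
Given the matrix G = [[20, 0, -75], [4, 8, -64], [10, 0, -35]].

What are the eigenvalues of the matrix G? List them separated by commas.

-10, -5, 8

Set up det(λI - G) = 0.
Expanding along the first row, p(λ) = λ^3 + 7λ^2 - 70λ - 400.
Since p(-10) = 0, λ = -10 is a root.
Factor out (λ + 10): p(λ) = (λ + 10)·(λ^2 - 3λ - 40).
The quadratic factors as (λ + 5)·(λ - 8).
Eigenvalues: -10, -5, 8.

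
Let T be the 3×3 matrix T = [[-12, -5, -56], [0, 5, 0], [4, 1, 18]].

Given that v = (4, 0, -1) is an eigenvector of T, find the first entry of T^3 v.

32

First find the eigenvalue: Tv = (8, 0, -2) = 2·(4, 0, -1), so λ = 2.
Then T^3 v = λ^3·v = 2^3·(4, 0, -1) = 8·(4, 0, -1) = (32, 0, -8).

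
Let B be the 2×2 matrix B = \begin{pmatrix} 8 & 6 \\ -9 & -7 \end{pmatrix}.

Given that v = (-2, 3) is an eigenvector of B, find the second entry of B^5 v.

First find the eigenvalue: Bv = (2, -3) = -1·(-2, 3), so λ = -1.
Then B^5 v = λ^5·v = (-1)^5·(-2, 3) = -1·(-2, 3) = (2, -3).

-3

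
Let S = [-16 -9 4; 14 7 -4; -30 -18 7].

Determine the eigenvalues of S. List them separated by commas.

The characteristic polynomial is p(t) = det(tI - S).
Expanding along the first row, p(t) = t^3 + 2t^2 - t - 2.
Rational-root test: t = 1 gives p(1) = 0.
Factor out (t - 1): p(t) = (t - 1)·(t^2 + 3t + 2).
The quadratic factors as (t + 2)·(t + 1).
Eigenvalues: -2, -1, 1.

-2, -1, 1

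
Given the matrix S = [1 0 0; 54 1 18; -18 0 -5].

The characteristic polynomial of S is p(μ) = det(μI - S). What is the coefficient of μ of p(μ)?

p(μ) = μ^3 + 3μ^2 - 9μ + 5.
The coefficient of μ is -9.

-9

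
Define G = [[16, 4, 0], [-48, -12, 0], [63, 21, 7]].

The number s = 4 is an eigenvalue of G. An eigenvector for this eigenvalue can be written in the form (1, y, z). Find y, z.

-3, 0

We need (G - 4I)v = 0.
G - 4I = [[12, 4, 0], [-48, -16, 0], [63, 21, 3]].
Row 1: (12)·1 + (4)·y + (0)·z = 0
Row 2: (-48)·1 + (-16)·y + (0)·z = 0
Row 3: (63)·1 + (21)·y + (3)·z = 0
Solving gives y = -3, z = 0.
Check: G·(1, -3, 0) = (4, -12, 0) = 4·(1, -3, 0).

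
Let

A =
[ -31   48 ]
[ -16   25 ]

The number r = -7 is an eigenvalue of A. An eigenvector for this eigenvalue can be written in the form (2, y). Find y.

We need (A + 7I)v = 0.
A + 7I = [[-24, 48], [-16, 32]].
Row 1: (-24)·2 + (48)·y = 0
Row 2: (-16)·2 + (32)·y = 0
Solving gives y = 1.
Check: A·(2, 1) = (-14, -7) = -7·(2, 1).

1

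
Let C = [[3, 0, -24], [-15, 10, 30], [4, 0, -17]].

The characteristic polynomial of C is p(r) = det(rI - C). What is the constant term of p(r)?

-450

p(r) = r^3 + 4r^2 - 95r - 450.
The constant term is -450.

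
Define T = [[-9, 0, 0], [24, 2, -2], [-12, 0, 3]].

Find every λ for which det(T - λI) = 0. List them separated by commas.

Compute the characteristic polynomial p(λ) = det(λI - T).
Expanding along the first row, p(λ) = λ^3 + 4λ^2 - 39λ + 54.
Since p(-9) = 0, λ = -9 is a root.
Factor out (λ + 9): p(λ) = (λ + 9)·(λ^2 - 5λ + 6).
The quadratic factors as (λ - 2)·(λ - 3).
Eigenvalues: -9, 2, 3.

-9, 2, 3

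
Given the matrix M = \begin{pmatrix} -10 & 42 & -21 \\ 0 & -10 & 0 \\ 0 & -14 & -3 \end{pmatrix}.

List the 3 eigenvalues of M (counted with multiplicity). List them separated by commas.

Compute the characteristic polynomial p(s) = det(sI - M).
Expanding the 3×3 determinant: p(s) = s^3 + 23s^2 + 160s + 300.
Try s = -3: p(-3) = 0, so -3 is a root.
Dividing by (s + 3) leaves s^2 + 20s + 100.
The quadratic factor is (s + 10)^2.
Eigenvalues: -10, -10, -3.

-10, -10, -3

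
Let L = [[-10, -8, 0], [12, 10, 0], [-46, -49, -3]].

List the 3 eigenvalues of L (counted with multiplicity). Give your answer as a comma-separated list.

-3, -2, 2

The characteristic polynomial is p(t) = det(tI - L).
Expanding along the first row, p(t) = t^3 + 3t^2 - 4t - 12.
Rational-root test: t = 2 gives p(2) = 0.
Factor out (t - 2): p(t) = (t - 2)·(t^2 + 5t + 6).
The quadratic factors as (t + 3)·(t + 2).
Eigenvalues: -3, -2, 2.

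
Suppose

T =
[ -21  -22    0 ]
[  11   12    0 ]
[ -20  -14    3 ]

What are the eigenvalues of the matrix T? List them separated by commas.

-10, 1, 3

The characteristic polynomial is p(lambda) = det(lambda·I - T).
Expanding the 3×3 determinant: p(lambda) = lambda^3 + 6·lambda^2 - 37·lambda + 30.
Try lambda = 1: p(1) = 0, so 1 is a root.
Factor out (lambda - 1): p(lambda) = (lambda - 1)·(lambda^2 + 7·lambda - 30).
The quadratic factors as (lambda + 10)·(lambda - 3).
Eigenvalues: -10, 1, 3.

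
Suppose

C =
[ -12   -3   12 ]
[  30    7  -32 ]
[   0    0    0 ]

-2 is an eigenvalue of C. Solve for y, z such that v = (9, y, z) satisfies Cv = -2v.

We need (C + 2I)v = 0.
C + 2I = [[-10, -3, 12], [30, 9, -32], [0, 0, 2]].
Row 1: (-10)·9 + (-3)·y + (12)·z = 0
Row 2: (30)·9 + (9)·y + (-32)·z = 0
Row 3: (0)·9 + (0)·y + (2)·z = 0
Solving gives y = -30, z = 0.
Check: C·(9, -30, 0) = (-18, 60, 0) = -2·(9, -30, 0).

-30, 0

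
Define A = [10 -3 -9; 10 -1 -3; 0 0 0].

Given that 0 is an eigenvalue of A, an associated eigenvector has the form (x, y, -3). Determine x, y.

We need (A)v = 0.
A = [[10, -3, -9], [10, -1, -3], [0, 0, 0]].
Row 1: (10)·x + (-3)·y + (-9)·-3 = 0
Row 2: (10)·x + (-1)·y + (-3)·-3 = 0
Row 3: (0)·x + (0)·y + (0)·-3 = 0
Solving gives x = 0, y = 9.
Check: A·(0, 9, -3) = (0, 0, 0) = 0·(0, 9, -3).

0, 9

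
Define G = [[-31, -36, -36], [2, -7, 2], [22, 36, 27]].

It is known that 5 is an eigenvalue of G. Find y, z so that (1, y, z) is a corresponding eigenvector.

0, -1

We need (G - 5I)v = 0.
G - 5I = [[-36, -36, -36], [2, -12, 2], [22, 36, 22]].
Row 1: (-36)·1 + (-36)·y + (-36)·z = 0
Row 2: (2)·1 + (-12)·y + (2)·z = 0
Row 3: (22)·1 + (36)·y + (22)·z = 0
Solving gives y = 0, z = -1.
Check: G·(1, 0, -1) = (5, 0, -5) = 5·(1, 0, -1).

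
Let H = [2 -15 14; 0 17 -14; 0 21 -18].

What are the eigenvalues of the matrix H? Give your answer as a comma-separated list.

Set up det(μI - H) = 0.
Cofactor expansion gives p(μ) = μ^3 - μ^2 - 14μ + 24.
Try μ = 2: p(2) = 0, so 2 is a root.
Factor out (μ - 2): p(μ) = (μ - 2)·(μ^2 + μ - 12).
The quadratic factors as (μ + 4)·(μ - 3).
Eigenvalues: -4, 2, 3.

-4, 2, 3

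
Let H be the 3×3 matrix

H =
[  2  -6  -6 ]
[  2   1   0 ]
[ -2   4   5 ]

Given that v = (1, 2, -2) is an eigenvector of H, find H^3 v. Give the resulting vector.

First find the eigenvalue: Hv = (2, 4, -4) = 2·(1, 2, -2), so λ = 2.
Then H^3 v = λ^3·v = 2^3·(1, 2, -2) = 8·(1, 2, -2) = (8, 16, -16).

(8, 16, -16)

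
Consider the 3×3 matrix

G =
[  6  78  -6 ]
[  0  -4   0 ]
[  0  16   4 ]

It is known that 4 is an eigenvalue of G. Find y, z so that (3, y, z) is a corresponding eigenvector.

0, 1

We need (G - 4I)v = 0.
G - 4I = [[2, 78, -6], [0, -8, 0], [0, 16, 0]].
Row 1: (2)·3 + (78)·y + (-6)·z = 0
Row 2: (0)·3 + (-8)·y + (0)·z = 0
Row 3: (0)·3 + (16)·y + (0)·z = 0
Solving gives y = 0, z = 1.
Check: G·(3, 0, 1) = (12, 0, 4) = 4·(3, 0, 1).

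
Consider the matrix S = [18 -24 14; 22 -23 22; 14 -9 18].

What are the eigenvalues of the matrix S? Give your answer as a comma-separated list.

Set up det(λI - S) = 0.
Expanding the 3×3 determinant: p(λ) = λ^3 - 13λ^2 + 26λ + 40.
Since p(4) = 0, λ = 4 is a root.
Dividing by (λ - 4) leaves λ^2 - 9λ - 10.
The quadratic factors as (λ + 1)·(λ - 10).
Eigenvalues: -1, 4, 10.

-1, 4, 10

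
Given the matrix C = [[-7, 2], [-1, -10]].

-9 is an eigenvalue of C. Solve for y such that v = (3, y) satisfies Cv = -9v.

We need (C + 9I)v = 0.
C + 9I = [[2, 2], [-1, -1]].
Row 1: (2)·3 + (2)·y = 0
Row 2: (-1)·3 + (-1)·y = 0
Solving gives y = -3.
Check: C·(3, -3) = (-27, 27) = -9·(3, -3).

-3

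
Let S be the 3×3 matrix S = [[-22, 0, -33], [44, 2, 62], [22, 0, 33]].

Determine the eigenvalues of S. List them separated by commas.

0, 2, 11

Compute the characteristic polynomial p(s) = det(sI - S).
Cofactor expansion gives p(s) = s^3 - 13s^2 + 22s.
Rational-root test: s = 2 gives p(2) = 0.
Factor out (s - 2): p(s) = (s - 2)·(s^2 - 11s).
The quadratic factors as s·(s - 11).
Eigenvalues: 0, 2, 11.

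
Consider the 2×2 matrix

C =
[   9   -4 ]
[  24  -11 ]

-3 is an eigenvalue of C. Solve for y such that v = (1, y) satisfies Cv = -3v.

3

We need (C + 3I)v = 0.
C + 3I = [[12, -4], [24, -8]].
Row 1: (12)·1 + (-4)·y = 0
Row 2: (24)·1 + (-8)·y = 0
Solving gives y = 3.
Check: C·(1, 3) = (-3, -9) = -3·(1, 3).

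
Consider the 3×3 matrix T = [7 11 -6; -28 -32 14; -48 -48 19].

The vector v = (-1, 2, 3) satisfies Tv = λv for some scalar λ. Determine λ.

Compute Tv: T·(-1, 2, 3) = (-3, 6, 9).
Since Tv = λv, compare component 1: -3 = λ·-1, so λ = 3.

3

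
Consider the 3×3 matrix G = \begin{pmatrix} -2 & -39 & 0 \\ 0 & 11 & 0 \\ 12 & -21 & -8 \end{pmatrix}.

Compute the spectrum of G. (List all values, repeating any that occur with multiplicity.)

The characteristic polynomial is p(r) = det(rI - G).
Cofactor expansion gives p(r) = r^3 - r^2 - 94r - 176.
Try r = 11: p(11) = 0, so 11 is a root.
Dividing by (r - 11) leaves r^2 + 10r + 16.
The quadratic factors as (r + 8)·(r + 2).
Eigenvalues: -8, -2, 11.

-8, -2, 11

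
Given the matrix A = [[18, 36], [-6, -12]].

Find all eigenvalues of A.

det(A - lambda·I) = (18 - lambda)(-12 - lambda) - (36)·(-6) = lambda^2 - 6·lambda.
This factors as lambda·(lambda - 6) = 0.
Eigenvalues: 0, 6.

0, 6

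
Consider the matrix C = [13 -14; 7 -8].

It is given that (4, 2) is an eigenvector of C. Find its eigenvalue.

Compute Cv: C·(4, 2) = (24, 12).
Since Cv = λv, compare component 1: 24 = λ·4, so λ = 6.

6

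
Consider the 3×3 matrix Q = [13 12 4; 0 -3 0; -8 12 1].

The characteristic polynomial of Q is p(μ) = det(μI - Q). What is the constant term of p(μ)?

p(μ) = μ^3 - 11μ^2 + 3μ + 135.
The constant term is 135.

135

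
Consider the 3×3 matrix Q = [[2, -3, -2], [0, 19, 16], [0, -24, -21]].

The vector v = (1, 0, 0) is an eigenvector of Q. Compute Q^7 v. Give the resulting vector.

(128, 0, 0)

First find the eigenvalue: Qv = (2, 0, 0) = 2·(1, 0, 0), so λ = 2.
Then Q^7 v = λ^7·v = 2^7·(1, 0, 0) = 128·(1, 0, 0) = (128, 0, 0).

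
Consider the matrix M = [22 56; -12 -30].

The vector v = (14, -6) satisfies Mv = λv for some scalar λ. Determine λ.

Compute Mv: M·(14, -6) = (-28, 12).
Since Mv = λv, compare component 1: -28 = λ·14, so λ = -2.

-2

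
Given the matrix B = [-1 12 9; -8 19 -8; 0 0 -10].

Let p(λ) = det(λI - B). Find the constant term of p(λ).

p(λ) = λ^3 - 8λ^2 - 103λ + 770.
The constant term is 770.

770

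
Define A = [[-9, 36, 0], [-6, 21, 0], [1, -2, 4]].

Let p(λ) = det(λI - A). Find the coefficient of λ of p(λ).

75

p(λ) = λ^3 - 16λ^2 + 75λ - 108.
The coefficient of λ is 75.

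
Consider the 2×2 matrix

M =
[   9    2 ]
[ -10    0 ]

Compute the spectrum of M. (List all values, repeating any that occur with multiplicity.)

det(M - tI) = (9 - t)(0 - t) - (2)·(-10) = t^2 - 9t + 20.
This factors as (t - 4)·(t - 5) = 0.
Eigenvalues: 4, 5.

4, 5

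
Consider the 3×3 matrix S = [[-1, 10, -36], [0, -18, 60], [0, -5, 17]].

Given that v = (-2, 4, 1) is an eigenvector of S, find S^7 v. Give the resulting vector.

First find the eigenvalue: Sv = (6, -12, -3) = -3·(-2, 4, 1), so λ = -3.
Then S^7 v = λ^7·v = (-3)^7·(-2, 4, 1) = -2187·(-2, 4, 1) = (4374, -8748, -2187).

(4374, -8748, -2187)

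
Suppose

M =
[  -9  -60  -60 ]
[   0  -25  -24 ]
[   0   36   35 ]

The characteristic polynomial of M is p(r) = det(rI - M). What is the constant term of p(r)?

-99

p(r) = r^3 - r^2 - 101r - 99.
The constant term is -99.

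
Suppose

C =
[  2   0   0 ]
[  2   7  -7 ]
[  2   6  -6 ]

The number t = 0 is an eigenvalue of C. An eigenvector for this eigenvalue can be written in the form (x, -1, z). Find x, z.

We need (C)v = 0.
C = [[2, 0, 0], [2, 7, -7], [2, 6, -6]].
Row 1: (2)·x + (0)·-1 + (0)·z = 0
Row 2: (2)·x + (7)·-1 + (-7)·z = 0
Row 3: (2)·x + (6)·-1 + (-6)·z = 0
Solving gives x = 0, z = -1.
Check: C·(0, -1, -1) = (0, 0, 0) = 0·(0, -1, -1).

0, -1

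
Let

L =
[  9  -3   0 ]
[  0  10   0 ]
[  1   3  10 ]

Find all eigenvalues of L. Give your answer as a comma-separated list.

Compute the characteristic polynomial p(t) = det(tI - L).
Expanding along the first row, p(t) = t^3 - 29t^2 + 280t - 900.
Try t = 9: p(9) = 0, so 9 is a root.
Dividing by (t - 9) leaves t^2 - 20t + 100.
The quadratic factor is (t - 10)^2.
Eigenvalues: 9, 10, 10.

9, 10, 10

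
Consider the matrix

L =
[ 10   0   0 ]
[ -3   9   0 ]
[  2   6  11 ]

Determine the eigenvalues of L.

9, 10, 11

L is lower triangular, so its eigenvalues are the diagonal entries.
Diagonal: 10, 9, 11.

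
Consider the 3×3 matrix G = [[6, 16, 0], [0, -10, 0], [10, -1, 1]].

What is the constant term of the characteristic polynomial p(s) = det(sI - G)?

p(0) = det(0·I − G) = det(−G) = (−1)^3·det(G).
det(G) = -60, so p(0) = 60.

60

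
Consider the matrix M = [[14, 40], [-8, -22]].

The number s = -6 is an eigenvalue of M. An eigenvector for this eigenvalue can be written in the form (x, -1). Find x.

2

We need (M + 6I)v = 0.
M + 6I = [[20, 40], [-8, -16]].
Row 1: (20)·x + (40)·-1 = 0
Row 2: (-8)·x + (-16)·-1 = 0
Solving gives x = 2.
Check: M·(2, -1) = (-12, 6) = -6·(2, -1).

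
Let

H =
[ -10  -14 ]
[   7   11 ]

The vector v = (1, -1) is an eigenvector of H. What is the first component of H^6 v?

4096

First find the eigenvalue: Hv = (4, -4) = 4·(1, -1), so λ = 4.
Then H^6 v = λ^6·v = 4^6·(1, -1) = 4096·(1, -1) = (4096, -4096).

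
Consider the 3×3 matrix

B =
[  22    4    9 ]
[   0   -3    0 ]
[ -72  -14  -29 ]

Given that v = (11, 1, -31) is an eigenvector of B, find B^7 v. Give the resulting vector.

(-24057, -2187, 67797)

First find the eigenvalue: Bv = (-33, -3, 93) = -3·(11, 1, -31), so λ = -3.
Then B^7 v = λ^7·v = (-3)^7·(11, 1, -31) = -2187·(11, 1, -31) = (-24057, -2187, 67797).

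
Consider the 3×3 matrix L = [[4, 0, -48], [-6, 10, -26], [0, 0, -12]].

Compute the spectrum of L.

-12, 4, 10

Compute the characteristic polynomial p(t) = det(tI - L).
Expanding along the first row, p(t) = t^3 - 2t^2 - 128t + 480.
Since p(10) = 0, t = 10 is a root.
Dividing by (t - 10) leaves t^2 + 8t - 48.
The quadratic factors as (t + 12)·(t - 4).
Eigenvalues: -12, 4, 10.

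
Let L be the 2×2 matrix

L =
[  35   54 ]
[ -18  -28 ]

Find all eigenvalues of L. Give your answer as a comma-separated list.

det(L - λI) = (35 - λ)(-28 - λ) - (54)·(-18) = λ^2 - 7λ - 8.
This factors as (λ + 1)·(λ - 8) = 0.
Eigenvalues: -1, 8.

-1, 8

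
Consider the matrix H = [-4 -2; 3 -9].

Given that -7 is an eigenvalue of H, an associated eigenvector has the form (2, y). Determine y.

We need (H + 7I)v = 0.
H + 7I = [[3, -2], [3, -2]].
Row 1: (3)·2 + (-2)·y = 0
Row 2: (3)·2 + (-2)·y = 0
Solving gives y = 3.
Check: H·(2, 3) = (-14, -21) = -7·(2, 3).

3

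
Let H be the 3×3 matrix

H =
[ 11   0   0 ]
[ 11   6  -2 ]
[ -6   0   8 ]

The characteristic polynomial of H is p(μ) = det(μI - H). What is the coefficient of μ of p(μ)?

p(μ) = μ^3 - 25μ^2 + 202μ - 528.
The coefficient of μ is 202.

202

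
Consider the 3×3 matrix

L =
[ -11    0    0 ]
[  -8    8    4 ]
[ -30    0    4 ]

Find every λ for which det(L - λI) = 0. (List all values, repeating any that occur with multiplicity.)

Compute the characteristic polynomial p(λ) = det(λI - L).
Expanding the 3×3 determinant: p(λ) = λ^3 - λ^2 - 100λ + 352.
Rational-root test: λ = 4 gives p(4) = 0.
Factor out (λ - 4): p(λ) = (λ - 4)·(λ^2 + 3λ - 88).
The quadratic factors as (λ + 11)·(λ - 8).
Eigenvalues: -11, 4, 8.

-11, 4, 8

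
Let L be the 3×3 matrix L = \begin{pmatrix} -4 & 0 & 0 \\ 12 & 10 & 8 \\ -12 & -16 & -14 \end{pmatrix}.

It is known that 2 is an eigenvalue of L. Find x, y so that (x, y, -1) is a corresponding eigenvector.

0, 1

We need (L - 2I)v = 0.
L - 2I = [[-6, 0, 0], [12, 8, 8], [-12, -16, -16]].
Row 1: (-6)·x + (0)·y + (0)·-1 = 0
Row 2: (12)·x + (8)·y + (8)·-1 = 0
Row 3: (-12)·x + (-16)·y + (-16)·-1 = 0
Solving gives x = 0, y = 1.
Check: L·(0, 1, -1) = (0, 2, -2) = 2·(0, 1, -1).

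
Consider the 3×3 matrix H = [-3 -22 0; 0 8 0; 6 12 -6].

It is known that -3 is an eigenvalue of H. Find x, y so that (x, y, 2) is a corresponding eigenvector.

We need (H + 3I)v = 0.
H + 3I = [[0, -22, 0], [0, 11, 0], [6, 12, -3]].
Row 1: (0)·x + (-22)·y + (0)·2 = 0
Row 2: (0)·x + (11)·y + (0)·2 = 0
Row 3: (6)·x + (12)·y + (-3)·2 = 0
Solving gives x = 1, y = 0.
Check: H·(1, 0, 2) = (-3, 0, -6) = -3·(1, 0, 2).

1, 0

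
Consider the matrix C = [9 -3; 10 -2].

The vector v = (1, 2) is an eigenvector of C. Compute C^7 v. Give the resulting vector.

(2187, 4374)

First find the eigenvalue: Cv = (3, 6) = 3·(1, 2), so λ = 3.
Then C^7 v = λ^7·v = 3^7·(1, 2) = 2187·(1, 2) = (2187, 4374).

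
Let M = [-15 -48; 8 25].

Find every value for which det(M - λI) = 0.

1, 9

det(M - sI) = (-15 - s)(25 - s) - (-48)·(8) = s^2 - 10s + 9.
This factors as (s - 1)·(s - 9) = 0.
Eigenvalues: 1, 9.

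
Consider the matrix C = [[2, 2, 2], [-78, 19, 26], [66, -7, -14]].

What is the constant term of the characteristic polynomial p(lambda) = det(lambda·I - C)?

336

p(0) = det(0·I − C) = det(−C) = (−1)^3·det(C).
det(C) = -336, so p(0) = 336.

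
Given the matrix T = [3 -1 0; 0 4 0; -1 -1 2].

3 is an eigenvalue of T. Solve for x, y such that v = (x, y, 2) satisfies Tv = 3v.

We need (T - 3I)v = 0.
T - 3I = [[0, -1, 0], [0, 1, 0], [-1, -1, -1]].
Row 1: (0)·x + (-1)·y + (0)·2 = 0
Row 2: (0)·x + (1)·y + (0)·2 = 0
Row 3: (-1)·x + (-1)·y + (-1)·2 = 0
Solving gives x = -2, y = 0.
Check: T·(-2, 0, 2) = (-6, 0, 6) = 3·(-2, 0, 2).

-2, 0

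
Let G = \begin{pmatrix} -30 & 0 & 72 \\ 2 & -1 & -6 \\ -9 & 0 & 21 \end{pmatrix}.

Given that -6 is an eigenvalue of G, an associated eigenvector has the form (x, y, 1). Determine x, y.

3, 0

We need (G + 6I)v = 0.
G + 6I = [[-24, 0, 72], [2, 5, -6], [-9, 0, 27]].
Row 1: (-24)·x + (0)·y + (72)·1 = 0
Row 2: (2)·x + (5)·y + (-6)·1 = 0
Row 3: (-9)·x + (0)·y + (27)·1 = 0
Solving gives x = 3, y = 0.
Check: G·(3, 0, 1) = (-18, 0, -6) = -6·(3, 0, 1).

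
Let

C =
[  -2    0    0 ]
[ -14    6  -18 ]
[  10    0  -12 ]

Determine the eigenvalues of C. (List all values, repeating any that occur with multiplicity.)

Set up det(sI - C) = 0.
Expanding along the first row, p(s) = s^3 + 8s^2 - 60s - 144.
Since p(-12) = 0, s = -12 is a root.
Factor out (s + 12): p(s) = (s + 12)·(s^2 - 4s - 12).
The quadratic factors as (s + 2)·(s - 6).
Eigenvalues: -12, -2, 6.

-12, -2, 6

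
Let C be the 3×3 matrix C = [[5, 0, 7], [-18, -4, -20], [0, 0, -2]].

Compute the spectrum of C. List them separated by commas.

Set up det(λI - C) = 0.
Expanding the 3×3 determinant: p(λ) = λ^3 + λ^2 - 22λ - 40.
Since p(-2) = 0, λ = -2 is a root.
Factor out (λ + 2): p(λ) = (λ + 2)·(λ^2 - λ - 20).
The quadratic factors as (λ + 4)·(λ - 5).
Eigenvalues: -4, -2, 5.

-4, -2, 5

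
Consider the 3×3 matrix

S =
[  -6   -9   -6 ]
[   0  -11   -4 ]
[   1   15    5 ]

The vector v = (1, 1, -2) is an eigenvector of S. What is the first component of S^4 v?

First find the eigenvalue: Sv = (-3, -3, 6) = -3·(1, 1, -2), so λ = -3.
Then S^4 v = λ^4·v = (-3)^4·(1, 1, -2) = 81·(1, 1, -2) = (81, 81, -162).

81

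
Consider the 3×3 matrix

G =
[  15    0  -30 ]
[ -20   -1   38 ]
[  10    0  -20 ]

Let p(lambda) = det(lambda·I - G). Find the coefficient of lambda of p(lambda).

5

p(lambda) = lambda^3 + 6·lambda^2 + 5·lambda.
The coefficient of lambda is 5.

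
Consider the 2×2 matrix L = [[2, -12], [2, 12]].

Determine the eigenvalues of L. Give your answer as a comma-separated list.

det(L - tI) = (2 - t)(12 - t) - (-12)·(2) = t^2 - 14t + 48.
This factors as (t - 6)·(t - 8) = 0.
Eigenvalues: 6, 8.

6, 8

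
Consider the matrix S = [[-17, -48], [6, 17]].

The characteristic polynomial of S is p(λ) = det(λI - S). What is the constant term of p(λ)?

p(λ) = λ^2 - 1.
The constant term is -1.

-1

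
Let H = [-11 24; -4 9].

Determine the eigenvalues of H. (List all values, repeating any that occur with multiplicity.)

det(H - rI) = (-11 - r)(9 - r) - (24)·(-4) = r^2 + 2r - 3.
This factors as (r + 3)·(r - 1) = 0.
Eigenvalues: -3, 1.

-3, 1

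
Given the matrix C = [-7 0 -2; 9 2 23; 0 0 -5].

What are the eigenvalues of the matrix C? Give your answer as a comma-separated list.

-7, -5, 2

The characteristic polynomial is p(lambda) = det(lambda·I - C).
Expanding the 3×3 determinant: p(lambda) = lambda^3 + 10·lambda^2 + 11·lambda - 70.
Since p(2) = 0, lambda = 2 is a root.
Factor out (lambda - 2): p(lambda) = (lambda - 2)·(lambda^2 + 12·lambda + 35).
The quadratic factors as (lambda + 7)·(lambda + 5).
Eigenvalues: -7, -5, 2.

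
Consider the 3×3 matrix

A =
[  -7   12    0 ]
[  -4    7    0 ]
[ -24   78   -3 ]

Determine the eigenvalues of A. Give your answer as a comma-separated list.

Set up det(lambda·I - A) = 0.
Expanding the 3×3 determinant: p(lambda) = lambda^3 + 3·lambda^2 - lambda - 3.
Try lambda = -1: p(-1) = 0, so -1 is a root.
Dividing by (lambda + 1) leaves lambda^2 + 2·lambda - 3.
The quadratic factors as (lambda + 3)·(lambda - 1).
Eigenvalues: -3, -1, 1.

-3, -1, 1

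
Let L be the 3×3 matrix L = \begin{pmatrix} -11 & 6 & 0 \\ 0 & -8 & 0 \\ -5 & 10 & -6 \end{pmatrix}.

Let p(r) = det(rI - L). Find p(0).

p(0) = det(0·I − L) = det(−L) = (−1)^3·det(L).
det(L) = -528, so p(0) = 528.

528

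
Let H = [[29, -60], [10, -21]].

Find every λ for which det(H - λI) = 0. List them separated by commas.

det(H - λI) = (29 - λ)(-21 - λ) - (-60)·(10) = λ^2 - 8λ - 9.
This factors as (λ + 1)·(λ - 9) = 0.
Eigenvalues: -1, 9.

-1, 9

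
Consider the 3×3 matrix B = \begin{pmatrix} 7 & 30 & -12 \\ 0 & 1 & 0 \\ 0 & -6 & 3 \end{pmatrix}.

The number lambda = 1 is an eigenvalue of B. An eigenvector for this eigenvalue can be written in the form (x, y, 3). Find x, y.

1, 1

We need (B - 1I)v = 0.
B - 1I = [[6, 30, -12], [0, 0, 0], [0, -6, 2]].
Row 1: (6)·x + (30)·y + (-12)·3 = 0
Row 2: (0)·x + (0)·y + (0)·3 = 0
Row 3: (0)·x + (-6)·y + (2)·3 = 0
Solving gives x = 1, y = 1.
Check: B·(1, 1, 3) = (1, 1, 3) = 1·(1, 1, 3).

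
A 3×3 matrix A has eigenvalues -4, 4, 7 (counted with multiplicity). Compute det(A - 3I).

-28

If A has eigenvalues -4, 4, 7, then A - 3I has eigenvalues -7, 1, 4.
det(A - 3I) = (-7) · (1) · (4) = -28.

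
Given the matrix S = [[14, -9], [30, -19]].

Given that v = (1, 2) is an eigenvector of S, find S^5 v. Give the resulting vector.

(-1024, -2048)

First find the eigenvalue: Sv = (-4, -8) = -4·(1, 2), so λ = -4.
Then S^5 v = λ^5·v = (-4)^5·(1, 2) = -1024·(1, 2) = (-1024, -2048).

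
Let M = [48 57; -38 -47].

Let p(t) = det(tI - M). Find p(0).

p(0) = det(0·I − M) = det(−M) = (−1)^2·det(M).
det(M) = -90, so p(0) = -90.

-90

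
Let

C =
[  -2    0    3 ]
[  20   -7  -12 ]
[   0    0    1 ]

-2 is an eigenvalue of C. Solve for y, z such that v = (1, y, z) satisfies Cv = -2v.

4, 0

We need (C + 2I)v = 0.
C + 2I = [[0, 0, 3], [20, -5, -12], [0, 0, 3]].
Row 1: (0)·1 + (0)·y + (3)·z = 0
Row 2: (20)·1 + (-5)·y + (-12)·z = 0
Row 3: (0)·1 + (0)·y + (3)·z = 0
Solving gives y = 4, z = 0.
Check: C·(1, 4, 0) = (-2, -8, 0) = -2·(1, 4, 0).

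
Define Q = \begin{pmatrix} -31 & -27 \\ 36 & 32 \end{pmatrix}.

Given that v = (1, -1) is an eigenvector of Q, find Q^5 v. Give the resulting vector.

First find the eigenvalue: Qv = (-4, 4) = -4·(1, -1), so λ = -4.
Then Q^5 v = λ^5·v = (-4)^5·(1, -1) = -1024·(1, -1) = (-1024, 1024).

(-1024, 1024)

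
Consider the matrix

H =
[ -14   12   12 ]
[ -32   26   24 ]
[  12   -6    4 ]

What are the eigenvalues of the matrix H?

Compute the characteristic polynomial p(lambda) = det(lambda·I - H).
Expanding along the first row, p(lambda) = lambda^3 - 16·lambda^2 + 68·lambda - 80.
Try lambda = 10: p(10) = 0, so 10 is a root.
Factor out (lambda - 10): p(lambda) = (lambda - 10)·(lambda^2 - 6·lambda + 8).
The quadratic factors as (lambda - 2)·(lambda - 4).
Eigenvalues: 2, 4, 10.

2, 4, 10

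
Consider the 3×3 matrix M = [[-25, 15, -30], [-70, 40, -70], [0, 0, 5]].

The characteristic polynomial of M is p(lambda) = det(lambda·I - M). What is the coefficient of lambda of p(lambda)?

p(lambda) = lambda^3 - 20·lambda^2 + 125·lambda - 250.
The coefficient of lambda is 125.

125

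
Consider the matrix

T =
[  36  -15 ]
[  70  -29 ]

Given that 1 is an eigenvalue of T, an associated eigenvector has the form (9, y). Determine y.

We need (T - 1I)v = 0.
T - 1I = [[35, -15], [70, -30]].
Row 1: (35)·9 + (-15)·y = 0
Row 2: (70)·9 + (-30)·y = 0
Solving gives y = 21.
Check: T·(9, 21) = (9, 21) = 1·(9, 21).

21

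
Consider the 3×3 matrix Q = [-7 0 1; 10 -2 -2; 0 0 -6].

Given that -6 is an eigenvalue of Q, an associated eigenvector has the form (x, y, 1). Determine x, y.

We need (Q + 6I)v = 0.
Q + 6I = [[-1, 0, 1], [10, 4, -2], [0, 0, 0]].
Row 1: (-1)·x + (0)·y + (1)·1 = 0
Row 2: (10)·x + (4)·y + (-2)·1 = 0
Row 3: (0)·x + (0)·y + (0)·1 = 0
Solving gives x = 1, y = -2.
Check: Q·(1, -2, 1) = (-6, 12, -6) = -6·(1, -2, 1).

1, -2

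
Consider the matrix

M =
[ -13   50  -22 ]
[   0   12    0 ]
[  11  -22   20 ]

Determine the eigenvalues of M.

-2, 9, 12

The characteristic polynomial is p(s) = det(sI - M).
Cofactor expansion gives p(s) = s^3 - 19s^2 + 66s + 216.
Try s = -2: p(-2) = 0, so -2 is a root.
Factor out (s + 2): p(s) = (s + 2)·(s^2 - 21s + 108).
The quadratic factors as (s - 9)·(s - 12).
Eigenvalues: -2, 9, 12.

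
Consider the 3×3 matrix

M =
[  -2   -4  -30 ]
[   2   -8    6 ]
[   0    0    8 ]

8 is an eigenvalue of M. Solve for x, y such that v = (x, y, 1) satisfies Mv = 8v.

We need (M - 8I)v = 0.
M - 8I = [[-10, -4, -30], [2, -16, 6], [0, 0, 0]].
Row 1: (-10)·x + (-4)·y + (-30)·1 = 0
Row 2: (2)·x + (-16)·y + (6)·1 = 0
Row 3: (0)·x + (0)·y + (0)·1 = 0
Solving gives x = -3, y = 0.
Check: M·(-3, 0, 1) = (-24, 0, 8) = 8·(-3, 0, 1).

-3, 0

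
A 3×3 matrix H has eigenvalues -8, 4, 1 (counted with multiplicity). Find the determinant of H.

det(H) is the product of the eigenvalues: (-8) · (4) · (1) = -32.

-32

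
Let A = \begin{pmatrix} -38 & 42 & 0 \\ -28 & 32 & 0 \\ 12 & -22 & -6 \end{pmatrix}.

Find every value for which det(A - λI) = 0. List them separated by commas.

The characteristic polynomial is p(μ) = det(μI - A).
Expanding the 3×3 determinant: p(μ) = μ^3 + 12μ^2 - 4μ - 240.
Rational-root test: μ = 4 gives p(4) = 0.
Dividing by (μ - 4) leaves μ^2 + 16μ + 60.
The quadratic factors as (μ + 10)·(μ + 6).
Eigenvalues: -10, -6, 4.

-10, -6, 4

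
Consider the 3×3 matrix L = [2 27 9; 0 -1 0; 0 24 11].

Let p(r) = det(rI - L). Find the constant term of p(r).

p(r) = r^3 - 12r^2 + 9r + 22.
The constant term is 22.

22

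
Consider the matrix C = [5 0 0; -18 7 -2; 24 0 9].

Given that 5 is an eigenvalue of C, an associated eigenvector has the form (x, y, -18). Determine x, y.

We need (C - 5I)v = 0.
C - 5I = [[0, 0, 0], [-18, 2, -2], [24, 0, 4]].
Row 1: (0)·x + (0)·y + (0)·-18 = 0
Row 2: (-18)·x + (2)·y + (-2)·-18 = 0
Row 3: (24)·x + (0)·y + (4)·-18 = 0
Solving gives x = 3, y = 9.
Check: C·(3, 9, -18) = (15, 45, -90) = 5·(3, 9, -18).

3, 9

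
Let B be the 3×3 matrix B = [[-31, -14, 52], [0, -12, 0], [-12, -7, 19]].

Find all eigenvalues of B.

-12, -7, -5

Set up det(λI - B) = 0.
Expanding along the first row, p(λ) = λ^3 + 24λ^2 + 179λ + 420.
Since p(-5) = 0, λ = -5 is a root.
Factor out (λ + 5): p(λ) = (λ + 5)·(λ^2 + 19λ + 84).
The quadratic factors as (λ + 12)·(λ + 7).
Eigenvalues: -12, -7, -5.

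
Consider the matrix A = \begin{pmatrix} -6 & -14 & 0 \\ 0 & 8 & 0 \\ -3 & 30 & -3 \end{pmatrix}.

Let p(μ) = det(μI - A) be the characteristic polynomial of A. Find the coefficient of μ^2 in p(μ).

1

The coefficient of μ^2 of det(μI - A) is −trace(A).
trace(A) = (-6) + (8) + (-3) = -1, so the coefficient is 1.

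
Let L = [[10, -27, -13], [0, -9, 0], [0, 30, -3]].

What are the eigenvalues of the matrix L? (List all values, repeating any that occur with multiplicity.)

Set up det(μI - L) = 0.
Cofactor expansion gives p(μ) = μ^3 + 2μ^2 - 93μ - 270.
Try μ = -9: p(-9) = 0, so -9 is a root.
Dividing by (μ + 9) leaves μ^2 - 7μ - 30.
The quadratic factors as (μ + 3)·(μ - 10).
Eigenvalues: -9, -3, 10.

-9, -3, 10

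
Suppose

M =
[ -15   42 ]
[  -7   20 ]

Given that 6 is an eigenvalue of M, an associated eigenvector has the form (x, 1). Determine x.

2

We need (M - 6I)v = 0.
M - 6I = [[-21, 42], [-7, 14]].
Row 1: (-21)·x + (42)·1 = 0
Row 2: (-7)·x + (14)·1 = 0
Solving gives x = 2.
Check: M·(2, 1) = (12, 6) = 6·(2, 1).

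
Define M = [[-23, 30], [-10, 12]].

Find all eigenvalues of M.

det(M - λI) = (-23 - λ)(12 - λ) - (30)·(-10) = λ^2 + 11λ + 24.
This factors as (λ + 8)·(λ + 3) = 0.
Eigenvalues: -8, -3.

-8, -3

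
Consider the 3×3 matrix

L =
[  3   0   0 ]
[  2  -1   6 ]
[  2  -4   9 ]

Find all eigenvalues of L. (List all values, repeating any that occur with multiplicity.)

3, 3, 5

Set up det(μI - L) = 0.
Expanding the 3×3 determinant: p(μ) = μ^3 - 11μ^2 + 39μ - 45.
Rational-root test: μ = 3 gives p(3) = 0.
Factor out (μ - 3): p(μ) = (μ - 3)·(μ^2 - 8μ + 15).
The quadratic factors as (μ - 3)·(μ - 5).
Eigenvalues: 3, 3, 5.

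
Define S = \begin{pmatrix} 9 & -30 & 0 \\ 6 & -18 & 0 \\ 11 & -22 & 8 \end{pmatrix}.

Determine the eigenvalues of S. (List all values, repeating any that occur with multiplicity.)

Set up det(rI - S) = 0.
Cofactor expansion gives p(r) = r^3 + r^2 - 54r - 144.
Since p(8) = 0, r = 8 is a root.
Factor out (r - 8): p(r) = (r - 8)·(r^2 + 9r + 18).
The quadratic factors as (r + 6)·(r + 3).
Eigenvalues: -6, -3, 8.

-6, -3, 8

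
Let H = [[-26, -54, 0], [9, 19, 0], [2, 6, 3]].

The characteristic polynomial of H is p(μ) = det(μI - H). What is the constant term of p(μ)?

24

p(μ) = μ^3 + 4μ^2 - 29μ + 24.
The constant term is 24.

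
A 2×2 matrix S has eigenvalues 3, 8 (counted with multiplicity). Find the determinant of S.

24

det(S) is the product of the eigenvalues: (3) · (8) = 24.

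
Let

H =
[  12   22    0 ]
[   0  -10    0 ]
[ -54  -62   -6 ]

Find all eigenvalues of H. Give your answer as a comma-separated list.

Compute the characteristic polynomial p(r) = det(rI - H).
Expanding the 3×3 determinant: p(r) = r^3 + 4r^2 - 132r - 720.
Try r = -6: p(-6) = 0, so -6 is a root.
Dividing by (r + 6) leaves r^2 - 2r - 120.
The quadratic factors as (r + 10)·(r - 12).
Eigenvalues: -10, -6, 12.

-10, -6, 12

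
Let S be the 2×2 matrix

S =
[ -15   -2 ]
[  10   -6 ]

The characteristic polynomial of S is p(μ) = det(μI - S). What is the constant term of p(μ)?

p(μ) = μ^2 + 21μ + 110.
The constant term is 110.

110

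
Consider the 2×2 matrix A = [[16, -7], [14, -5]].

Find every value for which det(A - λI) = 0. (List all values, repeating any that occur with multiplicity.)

det(A - λI) = (16 - λ)(-5 - λ) - (-7)·(14) = λ^2 - 11λ + 18.
This factors as (λ - 2)·(λ - 9) = 0.
Eigenvalues: 2, 9.

2, 9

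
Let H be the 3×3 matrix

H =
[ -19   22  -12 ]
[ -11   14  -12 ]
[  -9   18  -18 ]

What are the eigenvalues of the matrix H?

The characteristic polynomial is p(λ) = det(λI - H).
Expanding along the first row, p(λ) = λ^3 + 23λ^2 + 174λ + 432.
Rational-root test: λ = -6 gives p(-6) = 0.
Factor out (λ + 6): p(λ) = (λ + 6)·(λ^2 + 17λ + 72).
The quadratic factors as (λ + 9)·(λ + 8).
Eigenvalues: -9, -8, -6.

-9, -8, -6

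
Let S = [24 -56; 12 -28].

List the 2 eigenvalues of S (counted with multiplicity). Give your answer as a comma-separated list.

det(S - lambda·I) = (24 - lambda)(-28 - lambda) - (-56)·(12) = lambda^2 + 4·lambda.
This factors as (lambda + 4)·lambda = 0.
Eigenvalues: -4, 0.

-4, 0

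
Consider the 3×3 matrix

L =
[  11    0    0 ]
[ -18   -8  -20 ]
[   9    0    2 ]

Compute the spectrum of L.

-8, 2, 11

Set up det(λI - L) = 0.
Expanding along the first row, p(λ) = λ^3 - 5λ^2 - 82λ + 176.
Since p(2) = 0, λ = 2 is a root.
Dividing by (λ - 2) leaves λ^2 - 3λ - 88.
The quadratic factors as (λ + 8)·(λ - 11).
Eigenvalues: -8, 2, 11.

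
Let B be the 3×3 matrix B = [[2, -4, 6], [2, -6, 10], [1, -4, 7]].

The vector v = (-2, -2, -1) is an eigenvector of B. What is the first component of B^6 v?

-2

First find the eigenvalue: Bv = (-2, -2, -1) = 1·(-2, -2, -1), so λ = 1.
Then B^6 v = λ^6·v = 1^6·(-2, -2, -1) = 1·(-2, -2, -1) = (-2, -2, -1).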